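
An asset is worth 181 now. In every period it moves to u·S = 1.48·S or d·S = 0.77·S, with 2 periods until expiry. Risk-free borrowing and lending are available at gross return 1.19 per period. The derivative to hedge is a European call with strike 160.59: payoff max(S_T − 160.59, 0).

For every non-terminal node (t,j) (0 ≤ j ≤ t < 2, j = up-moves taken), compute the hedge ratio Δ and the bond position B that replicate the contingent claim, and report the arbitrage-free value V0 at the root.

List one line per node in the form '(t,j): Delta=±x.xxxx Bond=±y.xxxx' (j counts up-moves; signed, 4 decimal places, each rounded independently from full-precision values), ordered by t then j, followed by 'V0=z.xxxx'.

(0,0): Delta=0.8577 Bond=-81.3718
(1,0): Delta=0.4616 Bond=-41.6283
(1,1): Delta=1.0000 Bond=-134.9496
V0=73.8734

No-arbitrage ⇒ martingale measure with p* = (R−d)/(u−d) = 0.5915.
Payoff layer (t=2): V(2,0)=0.0000, V(2,1)=45.6776, V(2,2)=235.8724
(1,0): S=139.3700. Δ = (V_up−V_dn)/(S_up−S_dn) = (45.6776−0.0000)/(206.2676−107.3149) = 0.4616. V = [p*·45.6776 + (1−p*)·0.0000]/1.19 = 22.7063. B = V − Δ·S = -41.6283.
(1,1): S=267.8800. Δ = (V_up−V_dn)/(S_up−S_dn) = (235.8724−45.6776)/(396.4624−206.2676) = 1.0000. V = [p*·235.8724 + (1−p*)·45.6776]/1.19 = 132.9304. B = V − Δ·S = -134.9496.
(0,0): S=181.0000. Δ = (V_up−V_dn)/(S_up−S_dn) = (132.9304−22.7063)/(267.8800−139.3700) = 0.8577. V = [p*·132.9304 + (1−p*)·22.7063]/1.19 = 73.8734. B = V − Δ·S = -81.3718.
Root portfolio cost Δ·181+B reproduces V0=73.8734.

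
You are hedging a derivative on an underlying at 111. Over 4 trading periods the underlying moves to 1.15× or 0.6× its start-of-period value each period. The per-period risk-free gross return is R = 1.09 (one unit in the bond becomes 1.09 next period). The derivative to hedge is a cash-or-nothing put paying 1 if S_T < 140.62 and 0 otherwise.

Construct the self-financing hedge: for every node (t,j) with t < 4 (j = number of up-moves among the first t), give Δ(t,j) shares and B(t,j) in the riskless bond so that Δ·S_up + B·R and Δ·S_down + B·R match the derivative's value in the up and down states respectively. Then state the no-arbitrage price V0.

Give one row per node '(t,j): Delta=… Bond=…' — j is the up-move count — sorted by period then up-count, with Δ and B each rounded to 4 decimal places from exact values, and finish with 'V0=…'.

Risk-neutral probability p* = (R−d)/(u−d) = (1.09−0.6)/(1.15−0.6) = 0.8909.
Terminal payoffs: V(4,0)=1.0000, V(4,1)=1.0000, V(4,2)=1.0000, V(4,3)=1.0000, V(4,4)=0.0000
  t=3,j=0: stock 23.9760 → up 27.5724 (V=1.0000), down 14.3856 (V=1.0000). Price 0.9174; hedge Δ=0.0000, bond B=0.9174.
  t=3,j=1: stock 45.9540 → up 52.8471 (V=1.0000), down 27.5724 (V=1.0000). Price 0.9174; hedge Δ=0.0000, bond B=0.9174.
  t=3,j=2: stock 88.0785 → up 101.2903 (V=1.0000), down 52.8471 (V=1.0000). Price 0.9174; hedge Δ=0.0000, bond B=0.9174.
  t=3,j=3: stock 168.8171 → up 194.1397 (V=0.0000), down 101.2903 (V=1.0000). Price 0.1001; hedge Δ=-0.0108, bond B=1.9183.
  t=2,j=0: stock 39.9600 → up 45.9540 (V=0.9174), down 23.9760 (V=0.9174). Price 0.8417; hedge Δ=0.0000, bond B=0.8417.
  t=2,j=1: stock 76.5900 → up 88.0785 (V=0.9174), down 45.9540 (V=0.9174). Price 0.8417; hedge Δ=0.0000, bond B=0.8417.
  t=2,j=2: stock 146.7975 → up 168.8171 (V=0.1001), down 88.0785 (V=0.9174). Price 0.1736; hedge Δ=-0.0101, bond B=1.6597.
  t=1,j=0: stock 66.6000 → up 76.5900 (V=0.8417), down 39.9600 (V=0.8417). Price 0.7722; hedge Δ=0.0000, bond B=0.7722.
  t=1,j=1: stock 127.6500 → up 146.7975 (V=0.1736), down 76.5900 (V=0.8417). Price 0.2261; hedge Δ=-0.0095, bond B=1.4408.
  t=0,j=0: stock 111.0000 → up 127.6500 (V=0.2261), down 66.6000 (V=0.7722). Price 0.2621; hedge Δ=-0.0089, bond B=1.2549.
The time-0 hedge costs 0.2621, which is the no-arbitrage price.

(0,0): Delta=-0.0089 Bond=1.2549
(1,0): Delta=0.0000 Bond=0.7722
(1,1): Delta=-0.0095 Bond=1.4408
(2,0): Delta=0.0000 Bond=0.8417
(2,1): Delta=0.0000 Bond=0.8417
(2,2): Delta=-0.0101 Bond=1.6597
(3,0): Delta=0.0000 Bond=0.9174
(3,1): Delta=0.0000 Bond=0.9174
(3,2): Delta=0.0000 Bond=0.9174
(3,3): Delta=-0.0108 Bond=1.9183
V0=0.2621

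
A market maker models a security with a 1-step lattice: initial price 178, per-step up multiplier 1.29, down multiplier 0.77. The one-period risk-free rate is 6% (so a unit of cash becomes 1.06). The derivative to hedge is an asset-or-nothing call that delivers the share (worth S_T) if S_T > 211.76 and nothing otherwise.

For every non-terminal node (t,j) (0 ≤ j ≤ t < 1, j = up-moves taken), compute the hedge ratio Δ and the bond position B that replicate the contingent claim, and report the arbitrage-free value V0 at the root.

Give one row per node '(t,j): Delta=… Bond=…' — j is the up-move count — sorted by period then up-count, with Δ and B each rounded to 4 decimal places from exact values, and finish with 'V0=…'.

The replicating-portfolio and risk-neutral prices coincide; use p* = (1.06−0.77)/(1.29−0.77) = 0.5577 for the latter.
Terminal payoffs: V(1,0)=0.0000, V(1,1)=229.6200
Node (0,0) S=178.0000: V=(p*·229.6200+(1−p*)·0.0000)/1.06=120.8088; Δ=(229.6200−0.0000)/(229.6200−137.0600)=2.4808; B=V−Δ·S=-320.7681
Self-financing check: at every node Δ·S+B equals the discounted successor values.

(0,0): Delta=2.4808 Bond=-320.7681
V0=120.8088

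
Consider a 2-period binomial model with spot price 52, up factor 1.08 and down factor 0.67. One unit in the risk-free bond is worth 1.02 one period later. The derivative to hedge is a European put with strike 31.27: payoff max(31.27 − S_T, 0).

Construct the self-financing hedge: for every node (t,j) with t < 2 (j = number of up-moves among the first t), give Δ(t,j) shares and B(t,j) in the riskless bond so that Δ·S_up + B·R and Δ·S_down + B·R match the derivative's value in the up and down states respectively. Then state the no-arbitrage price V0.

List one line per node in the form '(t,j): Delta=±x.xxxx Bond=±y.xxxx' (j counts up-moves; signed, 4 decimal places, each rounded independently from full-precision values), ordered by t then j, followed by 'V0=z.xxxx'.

(0,0): Delta=-0.0533 Bond=2.9372
(1,0): Delta=-0.5550 Bond=20.4720
(1,1): Delta=0.0000 Bond=0.0000
V0=0.1632

Under the risk-neutral measure, an up-move has probability p* = (R−d)/(u−d) = 0.8537 and values discount at R = 1.02.
Terminal values V(2,·): V(2,0)=7.9272, V(2,1)=0.0000, V(2,2)=0.0000
(1,0): S=34.8400. Δ = (V_up−V_dn)/(S_up−S_dn) = (0.0000−7.9272)/(37.6272−23.3428) = -0.5550. V = [p*·0.0000 + (1−p*)·7.9272]/1.02 = 1.1373. B = V − Δ·S = 20.4720.
(1,1): S=56.1600. Δ = (V_up−V_dn)/(S_up−S_dn) = (0.0000−0.0000)/(60.6528−37.6272) = 0.0000. V = [p*·0.0000 + (1−p*)·0.0000]/1.02 = 0.0000. B = V − Δ·S = 0.0000.
(0,0): S=52.0000. Δ = (V_up−V_dn)/(S_up−S_dn) = (0.0000−1.1373)/(56.1600−34.8400) = -0.0533. V = [p*·0.0000 + (1−p*)·1.1373]/1.02 = 0.1632. B = V − Δ·S = 2.9372.
Each (Δ,B) replicates both successor values, so the strategy is self-financing and V0 is arbitrage-free.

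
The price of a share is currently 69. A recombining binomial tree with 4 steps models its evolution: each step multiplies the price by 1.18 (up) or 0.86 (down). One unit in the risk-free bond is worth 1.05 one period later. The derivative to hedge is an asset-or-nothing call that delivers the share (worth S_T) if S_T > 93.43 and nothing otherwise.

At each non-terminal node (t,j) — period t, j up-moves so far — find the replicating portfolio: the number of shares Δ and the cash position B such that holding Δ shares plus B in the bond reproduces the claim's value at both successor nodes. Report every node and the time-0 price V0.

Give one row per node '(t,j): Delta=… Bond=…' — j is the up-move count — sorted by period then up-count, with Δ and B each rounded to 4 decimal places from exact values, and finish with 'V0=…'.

Since d<R<u, set p* = (R−d)/(u−d) = 0.5938; price each node as the discounted p*-expectation of its children.
At expiry t=4: V(4,0)=0.0000, V(4,1)=0.0000, V(4,2)=0.0000, V(4,3)=97.4975, V(4,4)=133.7757
Node (3,0) S=43.8879: V=(p*·0.0000+(1−p*)·0.0000)/1.05=0.0000; Δ=(0.0000−0.0000)/(51.7877−37.7436)=0.0000; B=V−Δ·S=0.0000
Node (3,1) S=60.2182: V=(p*·0.0000+(1−p*)·0.0000)/1.05=0.0000; Δ=(0.0000−0.0000)/(71.0575−51.7877)=0.0000; B=V−Δ·S=0.0000
Node (3,2) S=82.6250: V=(p*·97.4975+(1−p*)·0.0000)/1.05=55.1325; Δ=(97.4975−0.0000)/(97.4975−71.0575)=3.6875; B=V−Δ·S=-249.5472
Node (3,3) S=113.3692: V=(p*·133.7757+(1−p*)·97.4975)/1.05=113.3692; Δ=(133.7757−97.4975)/(133.7757−97.4975)=1.0000; B=V−Δ·S=0.0000
Node (2,0) S=51.0324: V=(p*·0.0000+(1−p*)·0.0000)/1.05=0.0000; Δ=(0.0000−0.0000)/(60.2182−43.8879)=0.0000; B=V−Δ·S=0.0000
Node (2,1) S=70.0212: V=(p*·55.1325+(1−p*)·0.0000)/1.05=31.1761; Δ=(55.1325−0.0000)/(82.6250−60.2182)=2.4605; B=V−Δ·S=-141.1130
Node (2,2) S=96.0756: V=(p*·113.3692+(1−p*)·55.1325)/1.05=85.4386; Δ=(113.3692−55.1325)/(113.3692−82.6250)=1.8942; B=V−Δ·S=-96.5510
Node (1,0) S=59.3400: V=(p*·31.1761+(1−p*)·0.0000)/1.05=17.6294; Δ=(31.1761−0.0000)/(70.0212−51.0324)=1.6418; B=V−Δ·S=-79.7960
Node (1,1) S=81.4200: V=(p*·85.4386+(1−p*)·31.1761)/1.05=60.3757; Δ=(85.4386−31.1761)/(96.0756−70.0212)=2.0827; B=V−Δ·S=-109.1946
Node (0,0) S=69.0000: V=(p*·60.3757+(1−p*)·17.6294)/1.05=40.9619; Δ=(60.3757−17.6294)/(81.4200−59.3400)=1.9360; B=V−Δ·S=-92.6204
The time-0 hedge costs 40.9619, which is the no-arbitrage price.

(0,0): Delta=1.9360 Bond=-92.6204
(1,0): Delta=1.6418 Bond=-79.7960
(1,1): Delta=2.0827 Bond=-109.1946
(2,0): Delta=0.0000 Bond=0.0000
(2,1): Delta=2.4605 Bond=-141.1130
(2,2): Delta=1.8942 Bond=-96.5510
(3,0): Delta=0.0000 Bond=0.0000
(3,1): Delta=0.0000 Bond=0.0000
(3,2): Delta=3.6875 Bond=-249.5472
(3,3): Delta=1.0000 Bond=0.0000
V0=40.9619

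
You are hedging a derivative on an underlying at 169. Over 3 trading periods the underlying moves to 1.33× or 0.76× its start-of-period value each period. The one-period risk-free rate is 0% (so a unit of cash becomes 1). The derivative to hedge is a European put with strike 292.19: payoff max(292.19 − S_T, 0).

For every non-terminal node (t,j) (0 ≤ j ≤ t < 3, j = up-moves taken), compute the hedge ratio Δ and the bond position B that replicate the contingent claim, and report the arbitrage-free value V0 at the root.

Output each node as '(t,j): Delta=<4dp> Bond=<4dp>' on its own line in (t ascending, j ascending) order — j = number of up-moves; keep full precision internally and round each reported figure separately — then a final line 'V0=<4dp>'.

(0,0): Delta=-0.8060 Bond=267.2742
(1,0): Delta=-1.0000 Bond=292.1900
(1,1): Delta=-0.6536 Bond=233.0149
(2,0): Delta=-1.0000 Bond=292.1900
(2,1): Delta=-1.0000 Bond=292.1900
(2,2): Delta=-0.3814 Bond=151.6491
V0=131.0582

Risk-neutral probability p* = (R−d)/(u−d) = (1−0.76)/(1.33−0.76) = 0.4211.
Terminal values V(3,·): V(3,0)=218.0031, V(3,1)=162.3628, V(3,2)=64.9925, V(3,3)=0.0000
  t=2,j=0: stock 97.6144 → up 129.8272 (V=162.3628), down 74.1869 (V=218.0031). Price 194.5756; hedge Δ=-1.0000, bond B=292.1900.
  t=2,j=1: stock 170.8252 → up 227.1975 (V=64.9925), down 129.8272 (V=162.3628). Price 121.3648; hedge Δ=-1.0000, bond B=292.1900.
  t=2,j=2: stock 298.9441 → up 397.5957 (V=0.0000), down 227.1975 (V=64.9925). Price 37.6272; hedge Δ=-0.3814, bond B=151.6491.
  t=1,j=0: stock 128.4400 → up 170.8252 (V=121.3648), down 97.6144 (V=194.5756). Price 163.7500; hedge Δ=-1.0000, bond B=292.1900.
  t=1,j=1: stock 224.7700 → up 298.9441 (V=37.6272), down 170.8252 (V=121.3648). Price 86.1069; hedge Δ=-0.6536, bond B=233.0149.
  t=0,j=0: stock 169.0000 → up 224.7700 (V=86.1069), down 128.4400 (V=163.7500). Price 131.0582; hedge Δ=-0.8060, bond B=267.2742.
Each (Δ,B) replicates both successor values, so the strategy is self-financing and V0 is arbitrage-free.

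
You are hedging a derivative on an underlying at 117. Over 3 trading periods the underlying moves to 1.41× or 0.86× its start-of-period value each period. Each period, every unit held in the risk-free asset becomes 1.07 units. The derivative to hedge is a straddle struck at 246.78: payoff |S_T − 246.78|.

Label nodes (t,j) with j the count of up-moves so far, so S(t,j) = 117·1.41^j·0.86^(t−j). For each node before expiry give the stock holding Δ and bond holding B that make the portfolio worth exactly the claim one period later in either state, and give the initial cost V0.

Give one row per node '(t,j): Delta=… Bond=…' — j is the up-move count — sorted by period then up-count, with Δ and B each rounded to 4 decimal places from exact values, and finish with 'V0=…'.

Risk-neutral probability p* = (R−d)/(u−d) = (1.07−0.86)/(1.41−0.86) = 0.3818.
Terminal payoffs: V(3,0)=172.3614, V(3,1)=124.7682, V(3,2)=46.7374, V(3,3)=81.1969
  t=2,j=0: stock 86.5332 → up 122.0118 (V=124.7682), down 74.4186 (V=172.3614). Price 144.1023; hedge Δ=-1.0000, bond B=230.6355.
  t=2,j=1: stock 141.8742 → up 200.0426 (V=46.7374), down 122.0118 (V=124.7682). Price 88.7613; hedge Δ=-1.0000, bond B=230.6355.
  t=2,j=2: stock 232.6077 → up 327.9769 (V=81.1969), down 200.0426 (V=46.7374). Price 55.9763; hedge Δ=0.2694, bond B=-6.6773.
  t=1,j=0: stock 100.6200 → up 141.8742 (V=88.7613), down 86.5332 (V=144.1023). Price 114.9272; hedge Δ=-1.0000, bond B=215.5472.
  t=1,j=1: stock 164.9700 → up 232.6077 (V=55.9763), down 141.8742 (V=88.7613). Price 71.2555; hedge Δ=-0.3613, bond B=130.8646.
  t=0,j=0: stock 117.0000 → up 164.9700 (V=71.2555), down 100.6200 (V=114.9272). Price 91.8248; hedge Δ=-0.6787, bond B=171.2279.
Each (Δ,B) replicates both successor values, so the strategy is self-financing and V0 is arbitrage-free.

(0,0): Delta=-0.6787 Bond=171.2279
(1,0): Delta=-1.0000 Bond=215.5472
(1,1): Delta=-0.3613 Bond=130.8646
(2,0): Delta=-1.0000 Bond=230.6355
(2,1): Delta=-1.0000 Bond=230.6355
(2,2): Delta=0.2694 Bond=-6.6773
V0=91.8248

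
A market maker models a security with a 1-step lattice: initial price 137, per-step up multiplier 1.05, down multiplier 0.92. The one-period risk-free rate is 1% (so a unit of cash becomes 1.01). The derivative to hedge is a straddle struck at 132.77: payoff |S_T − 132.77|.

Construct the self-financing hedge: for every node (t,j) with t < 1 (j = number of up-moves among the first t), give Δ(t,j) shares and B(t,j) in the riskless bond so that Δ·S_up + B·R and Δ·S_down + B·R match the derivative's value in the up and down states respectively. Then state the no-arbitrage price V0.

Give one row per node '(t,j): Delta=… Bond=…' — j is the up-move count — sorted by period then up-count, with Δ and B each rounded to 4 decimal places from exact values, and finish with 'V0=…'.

Since d<R<u, set p* = (R−d)/(u−d) = 0.6923; price each node as the discounted p*-expectation of its children.
At expiry t=1: V(1,0)=6.7300, V(1,1)=11.0800
Node (0,0) S=137.0000: V=(p*·11.0800+(1−p*)·6.7300)/1.01=9.6451; Δ=(11.0800−6.7300)/(143.8500−126.0400)=0.2442; B=V−Δ·S=-23.8165
Each (Δ,B) replicates both successor values, so the strategy is self-financing and V0 is arbitrage-free.

(0,0): Delta=0.2442 Bond=-23.8165
V0=9.6451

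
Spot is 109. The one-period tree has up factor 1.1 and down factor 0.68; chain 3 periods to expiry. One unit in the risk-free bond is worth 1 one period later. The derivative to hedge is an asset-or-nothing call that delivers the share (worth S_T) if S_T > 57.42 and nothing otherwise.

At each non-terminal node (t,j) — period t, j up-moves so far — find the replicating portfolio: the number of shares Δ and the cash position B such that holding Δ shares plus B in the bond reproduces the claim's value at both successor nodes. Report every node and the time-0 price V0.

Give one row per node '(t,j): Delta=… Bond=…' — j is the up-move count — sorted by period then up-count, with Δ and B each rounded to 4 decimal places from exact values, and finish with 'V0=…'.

Under the risk-neutral measure, an up-move has probability p* = (R−d)/(u−d) = 0.7619 and values discount at R = 1.
Payoff layer (t=3): V(3,0)=0.0000, V(3,1)=0.0000, V(3,2)=89.6852, V(3,3)=145.0790
Node (2,0) S=50.4016: V=(p*·0.0000+(1−p*)·0.0000)/1=0.0000; Δ=(0.0000−0.0000)/(55.4418−34.2731)=0.0000; B=V−Δ·S=0.0000
Node (2,1) S=81.5320: V=(p*·89.6852+(1−p*)·0.0000)/1=68.3316; Δ=(89.6852−0.0000)/(89.6852−55.4418)=2.6190; B=V−Δ·S=-145.2046
Node (2,2) S=131.8900: V=(p*·145.0790+(1−p*)·89.6852)/1=131.8900; Δ=(145.0790−89.6852)/(145.0790−89.6852)=1.0000; B=V−Δ·S=0.0000
Node (1,0) S=74.1200: V=(p*·68.3316+(1−p*)·0.0000)/1=52.0622; Δ=(68.3316−0.0000)/(81.5320−50.4016)=2.1950; B=V−Δ·S=-110.6321
Node (1,1) S=119.9000: V=(p*·131.8900+(1−p*)·68.3316)/1=116.7570; Δ=(131.8900−68.3316)/(131.8900−81.5320)=1.2621; B=V−Δ·S=-34.5725
Node (0,0) S=109.0000: V=(p*·116.7570+(1−p*)·52.0622)/1=101.3535; Δ=(116.7570−52.0622)/(119.9000−74.1200)=1.4132; B=V−Δ·S=-52.6819
Check: Δ(0,0)·S0 + B(0,0) = 101.3535 = V0.

(0,0): Delta=1.4132 Bond=-52.6819
(1,0): Delta=2.1950 Bond=-110.6321
(1,1): Delta=1.2621 Bond=-34.5725
(2,0): Delta=0.0000 Bond=0.0000
(2,1): Delta=2.6190 Bond=-145.2046
(2,2): Delta=1.0000 Bond=0.0000
V0=101.3535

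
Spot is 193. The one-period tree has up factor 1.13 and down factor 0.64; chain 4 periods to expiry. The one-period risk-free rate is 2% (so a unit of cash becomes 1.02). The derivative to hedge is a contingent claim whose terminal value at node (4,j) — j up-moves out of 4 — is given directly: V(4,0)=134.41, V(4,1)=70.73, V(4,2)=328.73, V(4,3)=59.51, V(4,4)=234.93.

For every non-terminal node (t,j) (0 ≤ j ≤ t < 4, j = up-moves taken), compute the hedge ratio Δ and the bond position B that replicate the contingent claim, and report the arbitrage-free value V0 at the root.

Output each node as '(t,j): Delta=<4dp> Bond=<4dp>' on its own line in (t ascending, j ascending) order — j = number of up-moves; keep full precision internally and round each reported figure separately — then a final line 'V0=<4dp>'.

Since d<R<u, set p* = (R−d)/(u−d) = 0.7755; price each node as the discounted p*-expectation of its children.
Terminal payoffs: V(4,0)=134.4100, V(4,1)=70.7300, V(4,2)=328.7300, V(4,3)=59.5100, V(4,4)=234.9300
Node (3,0) S=50.5938: V=(p*·70.7300+(1−p*)·134.4100)/1.02=83.3583; Δ=(70.7300−134.4100)/(57.1710−32.3800)=-2.5687; B=V−Δ·S=213.3175
Node (3,1) S=89.3297: V=(p*·328.7300+(1−p*)·70.7300)/1.02=265.5016; Δ=(328.7300−70.7300)/(100.9425−57.1710)=5.8942; B=V−Δ·S=-261.0290
Node (3,2) S=157.7227: V=(p*·59.5100+(1−p*)·328.7300)/1.02=117.5952; Δ=(59.5100−328.7300)/(178.2266−100.9425)=-3.4835; B=V−Δ·S=667.0238
Node (3,3) S=278.4791: V=(p*·234.9300+(1−p*)·59.5100)/1.02=191.7157; Δ=(234.9300−59.5100)/(314.6814−178.2266)=1.2856; B=V−Δ·S=-166.2843
Node (2,0) S=79.0528: V=(p*·265.5016+(1−p*)·83.3583)/1.02=220.2081; Δ=(265.5016−83.3583)/(89.3297−50.5938)=4.7022; B=V−Δ·S=-151.5128
Node (2,1) S=139.5776: V=(p*·117.5952+(1−p*)·265.5016)/1.02=147.8419; Δ=(117.5952−265.5016)/(157.7227−89.3297)=-2.1626; B=V−Δ·S=449.6916
Node (2,2) S=246.4417: V=(p*·191.7157+(1−p*)·117.5952)/1.02=171.6435; Δ=(191.7157−117.5952)/(278.4791−157.7227)=0.6138; B=V−Δ·S=20.3773
Node (1,0) S=123.5200: V=(p*·147.8419+(1−p*)·220.2081)/1.02=160.8700; Δ=(147.8419−220.2081)/(139.5776−79.0528)=-1.1956; B=V−Δ·S=308.5562
Node (1,1) S=218.0900: V=(p*·171.6435+(1−p*)·147.8419)/1.02=163.0395; Δ=(171.6435−147.8419)/(246.4417−139.5776)=0.2227; B=V−Δ·S=114.4647
Node (0,0) S=193.0000: V=(p*·163.0395+(1−p*)·160.8700)/1.02=159.3652; Δ=(163.0395−160.8700)/(218.0900−123.5200)=0.0229; B=V−Δ·S=154.9375
Each (Δ,B) replicates both successor values, so the strategy is self-financing and V0 is arbitrage-free.

(0,0): Delta=0.0229 Bond=154.9375
(1,0): Delta=-1.1956 Bond=308.5562
(1,1): Delta=0.2227 Bond=114.4647
(2,0): Delta=4.7022 Bond=-151.5128
(2,1): Delta=-2.1626 Bond=449.6916
(2,2): Delta=0.6138 Bond=20.3773
(3,0): Delta=-2.5687 Bond=213.3175
(3,1): Delta=5.8942 Bond=-261.0290
(3,2): Delta=-3.4835 Bond=667.0238
(3,3): Delta=1.2856 Bond=-166.2843
V0=159.3652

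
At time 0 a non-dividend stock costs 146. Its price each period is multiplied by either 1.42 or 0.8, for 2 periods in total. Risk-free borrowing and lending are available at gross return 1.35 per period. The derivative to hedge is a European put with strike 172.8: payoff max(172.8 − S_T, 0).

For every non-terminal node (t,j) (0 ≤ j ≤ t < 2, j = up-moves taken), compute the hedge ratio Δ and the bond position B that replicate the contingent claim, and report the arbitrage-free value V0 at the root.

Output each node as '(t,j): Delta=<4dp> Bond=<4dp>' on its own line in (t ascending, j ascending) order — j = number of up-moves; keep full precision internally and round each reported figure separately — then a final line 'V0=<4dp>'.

The replicating-portfolio and risk-neutral prices coincide; use p* = (1.35−0.8)/(1.42−0.8) = 0.8871 for the latter.
Payoff layer (t=2): V(2,0)=79.3600, V(2,1)=6.9440, V(2,2)=0.0000
  t=1,j=0: stock 116.8000 → up 165.8560 (V=6.9440), down 93.4400 (V=79.3600). Price 11.2000; hedge Δ=-1.0000, bond B=128.0000.
  t=1,j=1: stock 207.3200 → up 294.3944 (V=0.0000), down 165.8560 (V=6.9440). Price 0.5807; hedge Δ=-0.0540, bond B=11.7807.
  t=0,j=0: stock 146.0000 → up 207.3200 (V=0.5807), down 116.8000 (V=11.2000). Price 1.3183; hedge Δ=-0.1173, bond B=18.4461.
Self-financing check: at every node Δ·S+B equals the discounted successor values.

(0,0): Delta=-0.1173 Bond=18.4461
(1,0): Delta=-1.0000 Bond=128.0000
(1,1): Delta=-0.0540 Bond=11.7807
V0=1.3183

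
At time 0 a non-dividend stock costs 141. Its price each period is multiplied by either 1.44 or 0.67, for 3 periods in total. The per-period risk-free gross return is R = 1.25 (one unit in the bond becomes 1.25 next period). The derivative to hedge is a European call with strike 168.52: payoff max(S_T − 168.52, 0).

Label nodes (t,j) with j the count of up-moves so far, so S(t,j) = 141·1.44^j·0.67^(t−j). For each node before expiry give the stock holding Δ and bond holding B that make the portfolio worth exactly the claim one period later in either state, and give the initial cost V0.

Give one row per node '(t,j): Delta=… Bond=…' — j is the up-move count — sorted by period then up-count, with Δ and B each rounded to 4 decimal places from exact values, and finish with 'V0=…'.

(0,0): Delta=0.8130 Bond=-53.4881
(1,0): Delta=0.2268 Bond=-11.4822
(1,1): Delta=0.9023 Bond=-85.0012
(2,0): Delta=0.0000 Bond=0.0000
(2,1): Delta=0.2613 Bond=-19.0544
(2,2): Delta=1.0000 Bond=-134.8160
V0=61.1386

The replicating-portfolio and risk-neutral prices coincide; use p* = (1.25−0.67)/(1.44−0.67) = 0.7532 for the latter.
Payoff layer (t=3): V(3,0)=0.0000, V(3,1)=0.0000, V(3,2)=27.3730, V(3,3)=252.5037
(2,0): S=63.2949. Δ = (V_up−V_dn)/(S_up−S_dn) = (0.0000−0.0000)/(91.1447−42.4076) = 0.0000. V = [p*·0.0000 + (1−p*)·0.0000]/1.25 = 0.0000. B = V − Δ·S = 0.0000.
(2,1): S=136.0368. Δ = (V_up−V_dn)/(S_up−S_dn) = (27.3730−0.0000)/(195.8930−91.1447) = 0.2613. V = [p*·27.3730 + (1−p*)·0.0000]/1.25 = 16.4949. B = V − Δ·S = -19.0544.
(2,2): S=292.3776. Δ = (V_up−V_dn)/(S_up−S_dn) = (252.5037−27.3730)/(421.0237−195.8930) = 1.0000. V = [p*·252.5037 + (1−p*)·27.3730]/1.25 = 157.5616. B = V − Δ·S = -134.8160.
(1,0): S=94.4700. Δ = (V_up−V_dn)/(S_up−S_dn) = (16.4949−0.0000)/(136.0368−63.2949) = 0.2268. V = [p*·16.4949 + (1−p*)·0.0000]/1.25 = 9.9398. B = V − Δ·S = -11.4822.
(1,1): S=203.0400. Δ = (V_up−V_dn)/(S_up−S_dn) = (157.5616−16.4949)/(292.3776−136.0368) = 0.9023. V = [p*·157.5616 + (1−p*)·16.4949]/1.25 = 98.2023. B = V − Δ·S = -85.0012.
(0,0): S=141.0000. Δ = (V_up−V_dn)/(S_up−S_dn) = (98.2023−9.9398)/(203.0400−94.4700) = 0.8130. V = [p*·98.2023 + (1−p*)·9.9398]/1.25 = 61.1386. B = V − Δ·S = -53.4881.
Check: Δ(0,0)·S0 + B(0,0) = 61.1386 = V0.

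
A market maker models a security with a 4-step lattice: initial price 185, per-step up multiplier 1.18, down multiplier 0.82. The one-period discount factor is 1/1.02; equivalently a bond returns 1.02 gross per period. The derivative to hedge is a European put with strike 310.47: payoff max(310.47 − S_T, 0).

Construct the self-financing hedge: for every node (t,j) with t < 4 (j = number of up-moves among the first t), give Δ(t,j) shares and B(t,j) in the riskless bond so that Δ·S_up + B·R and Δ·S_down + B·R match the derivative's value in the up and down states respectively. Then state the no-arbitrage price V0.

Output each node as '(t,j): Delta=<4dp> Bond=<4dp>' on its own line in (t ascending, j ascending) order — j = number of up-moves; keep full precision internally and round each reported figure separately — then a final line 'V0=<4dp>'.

The replicating-portfolio and risk-neutral prices coincide; use p* = (1.02−0.82)/(1.18−0.82) = 0.5556 for the latter.
Payoff layer (t=4): V(4,0)=226.8275, V(4,1)=190.1064, V(4,2)=137.2638, V(4,3)=61.2220, V(4,4)=0.0000
  t=3,j=0: stock 102.0031 → up 120.3636 (V=190.1064), down 83.6425 (V=226.8275). Price 202.3793; hedge Δ=-1.0000, bond B=304.3824.
  t=3,j=1: stock 146.7849 → up 173.2062 (V=137.2638), down 120.3636 (V=190.1064). Price 157.5974; hedge Δ=-1.0000, bond B=304.3824.
  t=3,j=2: stock 211.2271 → up 249.2480 (V=61.2220), down 173.2062 (V=137.2638). Price 93.1553; hedge Δ=-1.0000, bond B=304.3824.
  t=3,j=3: stock 303.9609 → up 358.6739 (V=0.0000), down 249.2480 (V=61.2220). Price 26.6763; hedge Δ=-0.5595, bond B=196.7375.
  t=2,j=0: stock 124.3940 → up 146.7849 (V=157.5974), down 102.0031 (V=202.3793). Price 174.0201; hedge Δ=-1.0000, bond B=298.4141.
  t=2,j=1: stock 179.0060 → up 211.2271 (V=93.1553), down 146.7849 (V=157.5974). Price 119.4081; hedge Δ=-1.0000, bond B=298.4141.
  t=2,j=2: stock 257.5940 → up 303.9609 (V=26.6763), down 211.2271 (V=93.1553). Price 55.1201; hedge Δ=-0.7169, bond B=239.7840.
  t=1,j=0: stock 151.7000 → up 179.0060 (V=119.4081), down 124.3940 (V=174.0201). Price 140.8628; hedge Δ=-1.0000, bond B=292.5628.
  t=1,j=1: stock 218.3000 → up 257.5940 (V=55.1201), down 179.0060 (V=119.4081). Price 82.0515; hedge Δ=-0.8180, bond B=260.6292.
  t=0,j=0: stock 185.0000 → up 218.3000 (V=82.0515), down 151.7000 (V=140.8628). Price 106.0685; hedge Δ=-0.8831, bond B=269.4333.
The time-0 hedge costs 106.0685, which is the no-arbitrage price.

(0,0): Delta=-0.8831 Bond=269.4333
(1,0): Delta=-1.0000 Bond=292.5628
(1,1): Delta=-0.8180 Bond=260.6292
(2,0): Delta=-1.0000 Bond=298.4141
(2,1): Delta=-1.0000 Bond=298.4141
(2,2): Delta=-0.7169 Bond=239.7840
(3,0): Delta=-1.0000 Bond=304.3824
(3,1): Delta=-1.0000 Bond=304.3824
(3,2): Delta=-1.0000 Bond=304.3824
(3,3): Delta=-0.5595 Bond=196.7375
V0=106.0685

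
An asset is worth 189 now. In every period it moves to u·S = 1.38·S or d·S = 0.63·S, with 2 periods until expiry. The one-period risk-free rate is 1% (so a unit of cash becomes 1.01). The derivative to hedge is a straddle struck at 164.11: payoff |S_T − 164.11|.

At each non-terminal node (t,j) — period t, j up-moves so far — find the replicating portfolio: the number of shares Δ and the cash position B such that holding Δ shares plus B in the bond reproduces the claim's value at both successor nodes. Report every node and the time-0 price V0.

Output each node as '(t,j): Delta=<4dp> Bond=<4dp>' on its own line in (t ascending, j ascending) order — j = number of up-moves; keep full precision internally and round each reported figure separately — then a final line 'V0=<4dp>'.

(0,0): Delta=0.3860 Bond=-2.3129
(1,0): Delta=-0.9954 Bond=162.1415
(1,1): Delta=1.0000 Bond=-162.4851
V0=70.6370

Since d<R<u, set p* = (R−d)/(u−d) = 0.5067; price each node as the discounted p*-expectation of its children.
At expiry t=2: V(2,0)=89.0959, V(2,1)=0.2066, V(2,2)=195.8216
  t=1,j=0: stock 119.0700 → up 164.3166 (V=0.2066), down 75.0141 (V=89.0959). Price 43.6224; hedge Δ=-0.9954, bond B=162.1415.
  t=1,j=1: stock 260.8200 → up 359.9316 (V=195.8216), down 164.3166 (V=0.2066). Price 98.3349; hedge Δ=1.0000, bond B=-162.4851.
  t=0,j=0: stock 189.0000 → up 260.8200 (V=98.3349), down 119.0700 (V=43.6224). Price 70.6370; hedge Δ=0.3860, bond B=-2.3129.
The time-0 hedge costs 70.6370, which is the no-arbitrage price.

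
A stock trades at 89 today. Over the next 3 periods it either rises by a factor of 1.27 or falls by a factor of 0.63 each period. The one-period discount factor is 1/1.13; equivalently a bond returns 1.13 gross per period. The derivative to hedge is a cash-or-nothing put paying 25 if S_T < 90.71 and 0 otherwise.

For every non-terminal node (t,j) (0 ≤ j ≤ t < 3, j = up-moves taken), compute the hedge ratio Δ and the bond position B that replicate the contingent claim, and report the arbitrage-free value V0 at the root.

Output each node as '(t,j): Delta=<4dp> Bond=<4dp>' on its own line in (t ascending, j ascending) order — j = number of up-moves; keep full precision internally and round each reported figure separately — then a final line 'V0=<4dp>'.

Since d<R<u, set p* = (R−d)/(u−d) = 0.7812; price each node as the discounted p*-expectation of its children.
Terminal payoffs: V(3,0)=25.0000, V(3,1)=25.0000, V(3,2)=25.0000, V(3,3)=0.0000
  t=2,j=0: stock 35.3241 → up 44.8616 (V=25.0000), down 22.2542 (V=25.0000). Price 22.1239; hedge Δ=0.0000, bond B=22.1239.
  t=2,j=1: stock 71.2089 → up 90.4353 (V=25.0000), down 44.8616 (V=25.0000). Price 22.1239; hedge Δ=0.0000, bond B=22.1239.
  t=2,j=2: stock 143.5481 → up 182.3061 (V=0.0000), down 90.4353 (V=25.0000). Price 4.8396; hedge Δ=-0.2721, bond B=43.9021.
  t=1,j=0: stock 56.0700 → up 71.2089 (V=22.1239), down 35.3241 (V=22.1239). Price 19.5787; hedge Δ=0.0000, bond B=19.5787.
  t=1,j=1: stock 113.0300 → up 143.5481 (V=4.8396), down 71.2089 (V=22.1239). Price 7.6288; hedge Δ=-0.2389, bond B=34.6355.
  t=0,j=0: stock 89.0000 → up 113.0300 (V=7.6288), down 56.0700 (V=19.5787). Price 9.0645; hedge Δ=-0.2098, bond B=27.7361.
Self-financing check: at every node Δ·S+B equals the discounted successor values.

(0,0): Delta=-0.2098 Bond=27.7361
(1,0): Delta=0.0000 Bond=19.5787
(1,1): Delta=-0.2389 Bond=34.6355
(2,0): Delta=0.0000 Bond=22.1239
(2,1): Delta=0.0000 Bond=22.1239
(2,2): Delta=-0.2721 Bond=43.9021
V0=9.0645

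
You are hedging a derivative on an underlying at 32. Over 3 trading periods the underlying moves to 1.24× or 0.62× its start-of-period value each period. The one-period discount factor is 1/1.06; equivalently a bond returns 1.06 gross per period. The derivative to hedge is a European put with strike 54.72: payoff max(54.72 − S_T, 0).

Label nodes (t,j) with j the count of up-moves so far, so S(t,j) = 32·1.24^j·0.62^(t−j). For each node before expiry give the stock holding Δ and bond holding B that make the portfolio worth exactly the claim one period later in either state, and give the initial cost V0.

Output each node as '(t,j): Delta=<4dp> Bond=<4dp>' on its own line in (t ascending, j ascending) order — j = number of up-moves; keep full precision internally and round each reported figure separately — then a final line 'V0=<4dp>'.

(0,0): Delta=-0.8578 Bond=43.2833
(1,0): Delta=-1.0000 Bond=48.7006
(1,1): Delta=-0.8288 Bond=44.7265
(2,0): Delta=-1.0000 Bond=51.6226
(2,1): Delta=-1.0000 Bond=51.6226
(2,2): Delta=-0.7937 Bond=45.6868
V0=15.8322

Under the risk-neutral measure, an up-move has probability p* = (R−d)/(u−d) = 0.7097 and values discount at R = 1.06.
Terminal values V(3,·): V(3,0)=47.0935, V(3,1)=39.4670, V(3,2)=24.2140, V(3,3)=0.0000
Node (2,0) S=12.3008: V=(p*·39.4670+(1−p*)·47.0935)/1.06=39.3218; Δ=(39.4670−47.0935)/(15.2530−7.6265)=-1.0000; B=V−Δ·S=51.6226
Node (2,1) S=24.6016: V=(p*·24.2140+(1−p*)·39.4670)/1.06=27.0210; Δ=(24.2140−39.4670)/(30.5060−15.2530)=-1.0000; B=V−Δ·S=51.6226
Node (2,2) S=49.2032: V=(p*·0.0000+(1−p*)·24.2140)/1.06=6.6320; Δ=(0.0000−24.2140)/(61.0120−30.5060)=-0.7937; B=V−Δ·S=45.6868
Node (1,0) S=19.8400: V=(p*·27.0210+(1−p*)·39.3218)/1.06=28.8606; Δ=(27.0210−39.3218)/(24.6016−12.3008)=-1.0000; B=V−Δ·S=48.7006
Node (1,1) S=39.6800: V=(p*·6.6320+(1−p*)·27.0210)/1.06=11.8409; Δ=(6.6320−27.0210)/(49.2032−24.6016)=-0.8288; B=V−Δ·S=44.7265
Node (0,0) S=32.0000: V=(p*·11.8409+(1−p*)·28.8606)/1.06=15.8322; Δ=(11.8409−28.8606)/(39.6800−19.8400)=-0.8578; B=V−Δ·S=43.2833
Check: Δ(0,0)·S0 + B(0,0) = 15.8322 = V0.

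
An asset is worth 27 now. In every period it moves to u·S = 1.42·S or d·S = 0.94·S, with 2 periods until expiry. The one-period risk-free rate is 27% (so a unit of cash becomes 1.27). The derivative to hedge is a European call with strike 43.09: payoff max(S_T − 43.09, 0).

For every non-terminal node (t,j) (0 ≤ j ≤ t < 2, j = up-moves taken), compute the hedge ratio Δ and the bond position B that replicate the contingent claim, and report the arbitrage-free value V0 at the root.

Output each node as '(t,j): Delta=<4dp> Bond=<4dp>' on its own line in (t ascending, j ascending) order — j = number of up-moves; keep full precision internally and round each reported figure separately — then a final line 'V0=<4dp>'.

Since d<R<u, set p* = (R−d)/(u−d) = 0.6875; price each node as the discounted p*-expectation of its children.
Payoff layer (t=2): V(2,0)=0.0000, V(2,1)=0.0000, V(2,2)=11.3528
Node (1,0) S=25.3800: V=(p*·0.0000+(1−p*)·0.0000)/1.27=0.0000; Δ=(0.0000−0.0000)/(36.0396−23.8572)=0.0000; B=V−Δ·S=0.0000
Node (1,1) S=38.3400: V=(p*·11.3528+(1−p*)·0.0000)/1.27=6.1457; Δ=(11.3528−0.0000)/(54.4428−36.0396)=0.6169; B=V−Δ·S=-17.5060
Node (0,0) S=27.0000: V=(p*·6.1457+(1−p*)·0.0000)/1.27=3.3269; Δ=(6.1457−0.0000)/(38.3400−25.3800)=0.4742; B=V−Δ·S=-9.4767
Each (Δ,B) replicates both successor values, so the strategy is self-financing and V0 is arbitrage-free.

(0,0): Delta=0.4742 Bond=-9.4767
(1,0): Delta=0.0000 Bond=0.0000
(1,1): Delta=0.6169 Bond=-17.5060
V0=3.3269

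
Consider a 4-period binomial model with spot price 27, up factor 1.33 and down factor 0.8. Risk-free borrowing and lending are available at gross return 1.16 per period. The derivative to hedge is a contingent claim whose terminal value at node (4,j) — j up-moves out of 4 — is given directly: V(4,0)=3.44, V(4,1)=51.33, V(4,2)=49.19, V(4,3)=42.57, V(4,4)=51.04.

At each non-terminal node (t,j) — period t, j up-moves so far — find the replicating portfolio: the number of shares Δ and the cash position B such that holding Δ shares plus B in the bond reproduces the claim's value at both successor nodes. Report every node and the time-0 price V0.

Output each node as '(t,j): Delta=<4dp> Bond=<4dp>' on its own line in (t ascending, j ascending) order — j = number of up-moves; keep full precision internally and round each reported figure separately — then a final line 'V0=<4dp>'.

(0,0): Delta=0.0379 Bond=24.7292
(1,0): Delta=0.0610 Bond=28.1865
(1,1): Delta=0.0314 Bond=28.9217
(2,0): Delta=1.3091 Bond=11.1302
(2,1): Delta=-0.2935 Bond=42.8804
(2,2): Delta=0.1236 Bond=29.1427
(3,0): Delta=6.5363 Bond=-59.3507
(3,1): Delta=-0.1757 Bond=47.0346
(3,2): Delta=-0.3269 Bond=51.0194
(3,3): Delta=0.2516 Bond=25.6768
V0=25.7531

Since d<R<u, set p* = (R−d)/(u−d) = 0.6792; price each node as the discounted p*-expectation of its children.
At expiry t=4: V(4,0)=3.4400, V(4,1)=51.3300, V(4,2)=49.1900, V(4,3)=42.5700, V(4,4)=51.0400
  t=3,j=0: stock 13.8240 → up 18.3859 (V=51.3300), down 11.0592 (V=3.4400). Price 31.0078; hedge Δ=6.5363, bond B=-59.3507.
  t=3,j=1: stock 22.9824 → up 30.5666 (V=49.1900), down 18.3859 (V=51.3300). Price 42.9969; hedge Δ=-0.1757, bond B=47.0346.
  t=3,j=2: stock 38.2082 → up 50.8170 (V=42.5700), down 30.5666 (V=49.1900). Price 38.5288; hedge Δ=-0.3269, bond B=51.0194.
  t=3,j=3: stock 63.5212 → up 84.4832 (V=51.0400), down 50.8170 (V=42.5700). Price 41.6579; hedge Δ=0.2516, bond B=25.6768.
  t=2,j=0: stock 17.2800 → up 22.9824 (V=42.9969), down 13.8240 (V=31.0078). Price 33.7512; hedge Δ=1.3091, bond B=11.1302.
  t=2,j=1: stock 28.7280 → up 38.2082 (V=38.5288), down 22.9824 (V=42.9969). Price 34.4500; hedge Δ=-0.2935, bond B=42.8804.
  t=2,j=2: stock 47.7603 → up 63.5212 (V=41.6579), down 38.2082 (V=38.5288). Price 35.0468; hedge Δ=0.1236, bond B=29.1427.
  t=1,j=0: stock 21.6000 → up 28.7280 (V=34.4500), down 17.2800 (V=33.7512). Price 29.5050; hedge Δ=0.0610, bond B=28.1865.
  t=1,j=1: stock 35.9100 → up 47.7603 (V=35.0468), down 28.7280 (V=34.4500). Price 30.0477; hedge Δ=0.0314, bond B=28.9217.
  t=0,j=0: stock 27.0000 → up 35.9100 (V=30.0477), down 21.6000 (V=29.5050). Price 25.7531; hedge Δ=0.0379, bond B=24.7292.
Root portfolio cost Δ·27+B reproduces V0=25.7531.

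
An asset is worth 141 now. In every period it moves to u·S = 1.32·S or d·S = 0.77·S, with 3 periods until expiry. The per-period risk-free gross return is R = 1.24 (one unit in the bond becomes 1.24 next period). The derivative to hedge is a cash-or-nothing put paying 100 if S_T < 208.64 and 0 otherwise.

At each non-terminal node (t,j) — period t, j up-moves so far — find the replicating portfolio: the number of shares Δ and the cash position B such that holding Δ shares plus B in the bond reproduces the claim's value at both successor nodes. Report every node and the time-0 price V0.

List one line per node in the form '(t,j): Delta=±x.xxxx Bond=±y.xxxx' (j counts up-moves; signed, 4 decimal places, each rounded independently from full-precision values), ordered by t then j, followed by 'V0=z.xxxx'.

No-arbitrage ⇒ martingale measure with p* = (R−d)/(u−d) = 0.8545.
At expiry t=3: V(3,0)=100.0000, V(3,1)=100.0000, V(3,2)=100.0000, V(3,3)=0.0000
(2,0): S=83.5989. Δ = (V_up−V_dn)/(S_up−S_dn) = (100.0000−100.0000)/(110.3505−64.3712) = 0.0000. V = [p*·100.0000 + (1−p*)·100.0000]/1.24 = 80.6452. B = V − Δ·S = 80.6452.
(2,1): S=143.3124. Δ = (V_up−V_dn)/(S_up−S_dn) = (100.0000−100.0000)/(189.1724−110.3505) = 0.0000. V = [p*·100.0000 + (1−p*)·100.0000]/1.24 = 80.6452. B = V − Δ·S = 80.6452.
(2,2): S=245.6784. Δ = (V_up−V_dn)/(S_up−S_dn) = (0.0000−100.0000)/(324.2955−189.1724) = -0.7401. V = [p*·0.0000 + (1−p*)·100.0000]/1.24 = 11.7302. B = V − Δ·S = 193.5484.
(1,0): S=108.5700. Δ = (V_up−V_dn)/(S_up−S_dn) = (80.6452−80.6452)/(143.3124−83.5989) = 0.0000. V = [p*·80.6452 + (1−p*)·80.6452]/1.24 = 65.0364. B = V − Δ·S = 65.0364.
(1,1): S=186.1200. Δ = (V_up−V_dn)/(S_up−S_dn) = (11.7302−80.6452)/(245.6784−143.3124) = -0.6732. V = [p*·11.7302 + (1−p*)·80.6452]/1.24 = 17.5437. B = V − Δ·S = 142.8436.
(0,0): S=141.0000. Δ = (V_up−V_dn)/(S_up−S_dn) = (17.5437−65.0364)/(186.1200−108.5700) = -0.6124. V = [p*·17.5437 + (1−p*)·65.0364]/1.24 = 19.7191. B = V − Δ·S = 106.0695.
Check: Δ(0,0)·S0 + B(0,0) = 19.7191 = V0.

(0,0): Delta=-0.6124 Bond=106.0695
(1,0): Delta=0.0000 Bond=65.0364
(1,1): Delta=-0.6732 Bond=142.8436
(2,0): Delta=0.0000 Bond=80.6452
(2,1): Delta=0.0000 Bond=80.6452
(2,2): Delta=-0.7401 Bond=193.5484
V0=19.7191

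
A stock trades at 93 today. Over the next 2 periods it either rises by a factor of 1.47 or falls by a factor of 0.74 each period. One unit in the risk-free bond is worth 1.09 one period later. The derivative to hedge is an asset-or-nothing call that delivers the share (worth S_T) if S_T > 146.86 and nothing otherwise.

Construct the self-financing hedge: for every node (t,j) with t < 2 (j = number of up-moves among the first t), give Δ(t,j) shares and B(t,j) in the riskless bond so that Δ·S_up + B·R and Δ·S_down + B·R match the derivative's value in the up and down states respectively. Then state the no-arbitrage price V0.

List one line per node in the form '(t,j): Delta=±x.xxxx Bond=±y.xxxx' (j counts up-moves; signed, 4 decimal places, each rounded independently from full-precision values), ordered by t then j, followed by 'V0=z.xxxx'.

(0,0): Delta=1.3021 Bond=-82.2089
(1,0): Delta=0.0000 Bond=0.0000
(1,1): Delta=2.0137 Bond=-186.8960
V0=38.8826

Since d<R<u, set p* = (R−d)/(u−d) = 0.4795; price each node as the discounted p*-expectation of its children.
Payoff layer (t=2): V(2,0)=0.0000, V(2,1)=0.0000, V(2,2)=200.9637
(1,0): S=68.8200. Δ = (V_up−V_dn)/(S_up−S_dn) = (0.0000−0.0000)/(101.1654−50.9268) = 0.0000. V = [p*·0.0000 + (1−p*)·0.0000]/1.09 = 0.0000. B = V − Δ·S = 0.0000.
(1,1): S=136.7100. Δ = (V_up−V_dn)/(S_up−S_dn) = (200.9637−0.0000)/(200.9637−101.1654) = 2.0137. V = [p*·200.9637 + (1−p*)·0.0000]/1.09 = 88.3968. B = V − Δ·S = -186.8960.
(0,0): S=93.0000. Δ = (V_up−V_dn)/(S_up−S_dn) = (88.3968−0.0000)/(136.7100−68.8200) = 1.3021. V = [p*·88.3968 + (1−p*)·0.0000]/1.09 = 38.8826. B = V − Δ·S = -82.2089.
The time-0 hedge costs 38.8826, which is the no-arbitrage price.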